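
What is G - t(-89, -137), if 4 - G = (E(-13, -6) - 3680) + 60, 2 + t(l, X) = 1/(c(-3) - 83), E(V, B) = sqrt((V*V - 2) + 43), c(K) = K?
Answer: 311837/86 - sqrt(210) ≈ 3611.5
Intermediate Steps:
E(V, B) = sqrt(41 + V**2) (E(V, B) = sqrt((V**2 - 2) + 43) = sqrt((-2 + V**2) + 43) = sqrt(41 + V**2))
t(l, X) = -173/86 (t(l, X) = -2 + 1/(-3 - 83) = -2 + 1/(-86) = -2 - 1/86 = -173/86)
G = 3624 - sqrt(210) (G = 4 - ((sqrt(41 + (-13)**2) - 3680) + 60) = 4 - ((sqrt(41 + 169) - 3680) + 60) = 4 - ((sqrt(210) - 3680) + 60) = 4 - ((-3680 + sqrt(210)) + 60) = 4 - (-3620 + sqrt(210)) = 4 + (3620 - sqrt(210)) = 3624 - sqrt(210) ≈ 3609.5)
G - t(-89, -137) = (3624 - sqrt(210)) - 1*(-173/86) = (3624 - sqrt(210)) + 173/86 = 311837/86 - sqrt(210)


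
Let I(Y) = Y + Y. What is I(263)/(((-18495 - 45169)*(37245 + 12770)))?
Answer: -263/1592077480 ≈ -1.6519e-7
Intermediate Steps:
I(Y) = 2*Y
I(263)/(((-18495 - 45169)*(37245 + 12770))) = (2*263)/(((-18495 - 45169)*(37245 + 12770))) = 526/((-63664*50015)) = 526/(-3184154960) = 526*(-1/3184154960) = -263/1592077480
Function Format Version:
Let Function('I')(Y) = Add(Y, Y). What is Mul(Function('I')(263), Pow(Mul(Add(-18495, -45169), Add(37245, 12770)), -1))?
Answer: Rational(-263, 1592077480) ≈ -1.6519e-7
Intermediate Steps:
Function('I')(Y) = Mul(2, Y)
Mul(Function('I')(263), Pow(Mul(Add(-18495, -45169), Add(37245, 12770)), -1)) = Mul(Mul(2, 263), Pow(Mul(Add(-18495, -45169), Add(37245, 12770)), -1)) = Mul(526, Pow(Mul(-63664, 50015), -1)) = Mul(526, Pow(-3184154960, -1)) = Mul(526, Rational(-1, 3184154960)) = Rational(-263, 1592077480)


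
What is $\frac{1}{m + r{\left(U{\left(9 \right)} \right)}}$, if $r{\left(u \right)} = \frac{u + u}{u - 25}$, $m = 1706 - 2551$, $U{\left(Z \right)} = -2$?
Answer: $- \frac{27}{22811} \approx -0.0011836$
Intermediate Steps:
$m = -845$ ($m = 1706 - 2551 = -845$)
$r{\left(u \right)} = \frac{2 u}{-25 + u}$
$\frac{1}{m + r{\left(U{\left(9 \right)} \right)}} = \frac{1}{-845 + 2 \left(-2\right) \frac{1}{-25 - 2}} = \frac{1}{-845 + 2 \left(-2\right) \frac{1}{-27}} = \frac{1}{-845 + 2 \left(-2\right) \left(- \frac{1}{27}\right)} = \frac{1}{-845 + \frac{4}{27}} = \frac{1}{- \frac{22811}{27}} = - \frac{27}{22811}$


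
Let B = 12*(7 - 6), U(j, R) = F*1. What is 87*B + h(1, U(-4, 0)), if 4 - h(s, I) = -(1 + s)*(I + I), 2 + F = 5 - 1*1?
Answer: 1056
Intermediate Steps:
F = 2 (F = -2 + (5 - 1*1) = -2 + (5 - 1) = -2 + 4 = 2)
U(j, R) = 2 (U(j, R) = 2*1 = 2)
h(s, I) = 4 + 2*I*(1 + s) (h(s, I) = 4 - (-1)*(1 + s)*(I + I) = 4 - (-1)*(1 + s)*(2*I) = 4 - (-1)*2*I*(1 + s) = 4 - (-2)*I*(1 + s) = 4 + 2*I*(1 + s))
B = 12 (B = 12*1 = 12)
87*B + h(1, U(-4, 0)) = 87*12 + (4 + 2*2 + 2*2*1) = 1044 + (4 + 4 + 4) = 1044 + 12 = 1056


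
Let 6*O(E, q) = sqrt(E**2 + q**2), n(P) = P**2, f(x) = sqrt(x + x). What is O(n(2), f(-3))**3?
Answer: 5*sqrt(10)/108 ≈ 0.14640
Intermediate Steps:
f(x) = sqrt(2)*sqrt(x) (f(x) = sqrt(2*x) = sqrt(2)*sqrt(x))
O(E, q) = sqrt(E**2 + q**2)/6
O(n(2), f(-3))**3 = (sqrt((2**2)**2 + (sqrt(2)*sqrt(-3))**2)/6)**3 = (sqrt(4**2 + (sqrt(2)*(I*sqrt(3)))**2)/6)**3 = (sqrt(16 + (I*sqrt(6))**2)/6)**3 = (sqrt(16 - 6)/6)**3 = (sqrt(10)/6)**3 = 5*sqrt(10)/108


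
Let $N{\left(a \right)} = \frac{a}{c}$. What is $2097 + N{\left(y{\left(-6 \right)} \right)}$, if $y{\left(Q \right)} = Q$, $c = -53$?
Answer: $\frac{111147}{53} \approx 2097.1$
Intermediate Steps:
$N{\left(a \right)} = - \frac{a}{53}$ ($N{\left(a \right)} = \frac{a}{-53} = a \left(- \frac{1}{53}\right) = - \frac{a}{53}$)
$2097 + N{\left(y{\left(-6 \right)} \right)} = 2097 - - \frac{6}{53} = 2097 + \frac{6}{53} = \frac{111147}{53}$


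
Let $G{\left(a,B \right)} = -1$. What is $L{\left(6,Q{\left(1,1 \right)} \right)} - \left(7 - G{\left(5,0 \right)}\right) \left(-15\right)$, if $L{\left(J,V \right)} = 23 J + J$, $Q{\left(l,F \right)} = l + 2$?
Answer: $264$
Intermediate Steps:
$Q{\left(l,F \right)} = 2 + l$
$L{\left(J,V \right)} = 24 J$
$L{\left(6,Q{\left(1,1 \right)} \right)} - \left(7 - G{\left(5,0 \right)}\right) \left(-15\right) = 24 \cdot 6 - \left(7 - -1\right) \left(-15\right) = 144 - \left(7 + 1\right) \left(-15\right) = 144 - 8 \left(-15\right) = 144 - -120 = 144 + 120 = 264$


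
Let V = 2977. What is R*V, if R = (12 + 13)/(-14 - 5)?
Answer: -74425/19 ≈ -3917.1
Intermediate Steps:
R = -25/19 (R = 25/(-19) = 25*(-1/19) = -25/19 ≈ -1.3158)
R*V = -25/19*2977 = -74425/19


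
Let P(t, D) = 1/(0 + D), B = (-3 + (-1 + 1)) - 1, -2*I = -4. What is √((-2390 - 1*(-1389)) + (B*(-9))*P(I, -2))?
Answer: I*√1019 ≈ 31.922*I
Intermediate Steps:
I = 2 (I = -½*(-4) = 2)
B = -4 (B = (-3 + 0) - 1 = -3 - 1 = -4)
P(t, D) = 1/D
√((-2390 - 1*(-1389)) + (B*(-9))*P(I, -2)) = √((-2390 - 1*(-1389)) - 4*(-9)/(-2)) = √((-2390 + 1389) + 36*(-½)) = √(-1001 - 18) = √(-1019) = I*√1019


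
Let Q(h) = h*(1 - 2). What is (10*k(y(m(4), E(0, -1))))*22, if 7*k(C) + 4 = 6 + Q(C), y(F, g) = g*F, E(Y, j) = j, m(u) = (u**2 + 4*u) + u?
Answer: 8360/7 ≈ 1194.3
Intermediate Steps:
m(u) = u**2 + 5*u
Q(h) = -h (Q(h) = h*(-1) = -h)
y(F, g) = F*g
k(C) = 2/7 - C/7 (k(C) = -4/7 + (6 - C)/7 = -4/7 + (6/7 - C/7) = 2/7 - C/7)
(10*k(y(m(4), E(0, -1))))*22 = (10*(2/7 - 4*(5 + 4)*(-1)/7))*22 = (10*(2/7 - 4*9*(-1)/7))*22 = (10*(2/7 - 36*(-1)/7))*22 = (10*(2/7 - 1/7*(-36)))*22 = (10*(2/7 + 36/7))*22 = (10*(38/7))*22 = (380/7)*22 = 8360/7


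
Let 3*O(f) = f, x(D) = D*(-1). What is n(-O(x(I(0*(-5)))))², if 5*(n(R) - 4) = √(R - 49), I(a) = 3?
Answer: 352/25 + 32*I*√3/5 ≈ 14.08 + 11.085*I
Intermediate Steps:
x(D) = -D
O(f) = f/3
n(R) = 4 + √(-49 + R)/5 (n(R) = 4 + √(R - 49)/5 = 4 + √(-49 + R)/5)
n(-O(x(I(0*(-5)))))² = (4 + √(-49 - (-1*3)/3)/5)² = (4 + √(-49 - (-3)/3)/5)² = (4 + √(-49 - 1*(-1))/5)² = (4 + √(-49 + 1)/5)² = (4 + √(-48)/5)² = (4 + (4*I*√3)/5)² = (4 + 4*I*√3/5)²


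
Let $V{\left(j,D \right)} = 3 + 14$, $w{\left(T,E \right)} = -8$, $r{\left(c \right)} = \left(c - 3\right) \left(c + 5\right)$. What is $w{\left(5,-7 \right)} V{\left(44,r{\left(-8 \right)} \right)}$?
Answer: $-136$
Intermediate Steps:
$r{\left(c \right)} = \left(-3 + c\right) \left(5 + c\right)$
$V{\left(j,D \right)} = 17$
$w{\left(5,-7 \right)} V{\left(44,r{\left(-8 \right)} \right)} = \left(-8\right) 17 = -136$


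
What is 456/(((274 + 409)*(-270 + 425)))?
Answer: 456/105865 ≈ 0.0043074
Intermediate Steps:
456/(((274 + 409)*(-270 + 425))) = 456/((683*155)) = 456/105865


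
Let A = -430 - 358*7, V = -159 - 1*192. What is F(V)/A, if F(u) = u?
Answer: 351/2936 ≈ 0.11955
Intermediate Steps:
V = -351 (V = -159 - 192 = -351)
A = -2936 (A = -430 - 2506 = -2936)
F(V)/A = -351/(-2936) = -351*(-1/2936) = 351/2936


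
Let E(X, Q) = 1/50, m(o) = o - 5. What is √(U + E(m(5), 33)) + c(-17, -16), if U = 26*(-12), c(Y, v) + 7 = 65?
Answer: 58 + I*√31198/10 ≈ 58.0 + 17.663*I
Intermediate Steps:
c(Y, v) = 58 (c(Y, v) = -7 + 65 = 58)
m(o) = -5 + o
E(X, Q) = 1/50
U = -312
√(U + E(m(5), 33)) + c(-17, -16) = √(-312 + 1/50) + 58 = √(-15599/50) + 58 = I*√31198/10 + 58 = 58 + I*√31198/10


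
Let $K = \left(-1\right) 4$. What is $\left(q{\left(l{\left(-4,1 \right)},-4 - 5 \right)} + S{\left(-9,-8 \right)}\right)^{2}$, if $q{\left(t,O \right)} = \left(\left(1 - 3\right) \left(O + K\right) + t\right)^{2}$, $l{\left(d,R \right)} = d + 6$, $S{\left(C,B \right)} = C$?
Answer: $600625$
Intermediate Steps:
$K = -4$
$l{\left(d,R \right)} = 6 + d$
$q{\left(t,O \right)} = \left(8 + t - 2 O\right)^{2}$ ($q{\left(t,O \right)} = \left(\left(1 - 3\right) \left(O - 4\right) + t\right)^{2} = \left(- 2 \left(-4 + O\right) + t\right)^{2} = \left(\left(8 - 2 O\right) + t\right)^{2} = \left(8 + t - 2 O\right)^{2}$)
$\left(q{\left(l{\left(-4,1 \right)},-4 - 5 \right)} + S{\left(-9,-8 \right)}\right)^{2} = \left(\left(8 + \left(6 - 4\right) - 2 \left(-4 - 5\right)\right)^{2} - 9\right)^{2} = \left(\left(8 + 2 - -18\right)^{2} - 9\right)^{2} = \left(\left(8 + 2 + 18\right)^{2} - 9\right)^{2} = \left(28^{2} - 9\right)^{2} = \left(784 - 9\right)^{2} = 775^{2} = 600625$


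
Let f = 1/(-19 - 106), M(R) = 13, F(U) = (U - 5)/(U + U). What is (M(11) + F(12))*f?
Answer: -319/3000 ≈ -0.10633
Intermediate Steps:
F(U) = (-5 + U)/(2*U) (F(U) = (-5 + U)/((2*U)) = (-5 + U)*(1/(2*U)) = (-5 + U)/(2*U))
f = -1/125 (f = 1/(-125) = -1/125 ≈ -0.0080000)
(M(11) + F(12))*f = (13 + (½)*(-5 + 12)/12)*(-1/125) = (13 + (½)*(1/12)*7)*(-1/125) = (13 + 7/24)*(-1/125) = (319/24)*(-1/125) = -319/3000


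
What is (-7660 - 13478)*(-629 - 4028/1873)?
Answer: 24988181010/1873 ≈ 1.3341e+7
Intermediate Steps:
(-7660 - 13478)*(-629 - 4028/1873) = -21138*(-629 - 4028*1/1873) = -21138*(-629 - 4028/1873) = -21138*(-1182145/1873) = 24988181010/1873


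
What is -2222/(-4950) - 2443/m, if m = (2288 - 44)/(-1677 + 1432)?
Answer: 44965673/168300 ≈ 267.18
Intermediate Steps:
m = -2244/245 (m = 2244/(-245) = 2244*(-1/245) = -2244/245 ≈ -9.1592)
-2222/(-4950) - 2443/m = -2222/(-4950) - 2443/(-2244/245) = -2222*(-1/4950) - 2443*(-245/2244) = 101/225 + 598535/2244 = 44965673/168300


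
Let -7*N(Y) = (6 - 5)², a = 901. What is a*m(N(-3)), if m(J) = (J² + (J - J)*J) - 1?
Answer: -43248/49 ≈ -882.61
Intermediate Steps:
N(Y) = -⅐ (N(Y) = -(6 - 5)²/7 = -⅐*1² = -⅐*1 = -⅐)
m(J) = -1 + J² (m(J) = (J² + 0*J) - 1 = (J² + 0) - 1 = J² - 1 = -1 + J²)
a*m(N(-3)) = 901*(-1 + (-⅐)²) = 901*(-1 + 1/49) = 901*(-48/49) = -43248/49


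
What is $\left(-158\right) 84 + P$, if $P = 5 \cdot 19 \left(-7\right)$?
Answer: $-13937$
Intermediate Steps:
$P = -665$ ($P = 95 \left(-7\right) = -665$)
$\left(-158\right) 84 + P = \left(-158\right) 84 - 665 = -13272 - 665 = -13937$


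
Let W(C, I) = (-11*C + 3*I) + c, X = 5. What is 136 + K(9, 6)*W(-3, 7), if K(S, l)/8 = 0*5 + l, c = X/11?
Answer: 30248/11 ≈ 2749.8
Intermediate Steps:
c = 5/11 ≈ 0.45455
K(S, l) = 8*l (K(S, l) = 8*(0*5 + l) = 8*(0 + l) = 8*l)
W(C, I) = 5/11 - 11*C + 3*I (W(C, I) = (-11*C + 3*I) + 5/11 = 5/11 - 11*C + 3*I)
136 + K(9, 6)*W(-3, 7) = 136 + (8*6)*(5/11 - 11*(-3) + 3*7) = 136 + 48*(5/11 + 33 + 21) = 136 + 48*(599/11) = 136 + 28752/11 = 30248/11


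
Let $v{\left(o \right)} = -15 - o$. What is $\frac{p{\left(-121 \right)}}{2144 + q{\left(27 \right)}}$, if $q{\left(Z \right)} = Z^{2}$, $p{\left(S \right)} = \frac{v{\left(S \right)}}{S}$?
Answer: $- \frac{106}{347633} \approx -0.00030492$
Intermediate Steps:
$p{\left(S \right)} = \frac{-15 - S}{S}$
$\frac{p{\left(-121 \right)}}{2144 + q{\left(27 \right)}} = \frac{\frac{1}{-121} \left(-15 - -121\right)}{2144 + 27^{2}} = \frac{\left(- \frac{1}{121}\right) \left(-15 + 121\right)}{2144 + 729} = \frac{\left(- \frac{1}{121}\right) 106}{2873} = \left(- \frac{106}{121}\right) \frac{1}{2873} = - \frac{106}{347633}$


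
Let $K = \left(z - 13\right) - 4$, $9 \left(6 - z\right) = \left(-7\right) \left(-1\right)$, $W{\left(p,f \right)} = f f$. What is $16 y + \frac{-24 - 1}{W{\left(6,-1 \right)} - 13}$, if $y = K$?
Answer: $- \frac{6709}{36} \approx -186.36$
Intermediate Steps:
$W{\left(p,f \right)} = f^{2}$
$z = \frac{47}{9}$ ($z = 6 - \frac{\left(-7\right) \left(-1\right)}{9} = 6 - \frac{7}{9} = \frac{47}{9} \approx 5.2222$)
$K = - \frac{106}{9}$ ($K = \left(\frac{47}{9} - 13\right) - 4 = - \frac{70}{9} - 4 = - \frac{106}{9} \approx -11.778$)
$y = - \frac{106}{9} \approx -11.778$
$16 y + \frac{-24 - 1}{W{\left(6,-1 \right)} - 13} = 16 \left(- \frac{106}{9}\right) + \frac{-24 - 1}{\left(-1\right)^{2} - 13} = - \frac{1696}{9} - \frac{25}{1 - 13} = - \frac{1696}{9} - \frac{25}{-12} = - \frac{1696}{9} - - \frac{25}{12} = - \frac{1696}{9} + \frac{25}{12} = - \frac{6709}{36}$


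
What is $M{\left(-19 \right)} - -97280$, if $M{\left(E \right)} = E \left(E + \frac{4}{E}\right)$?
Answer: $97645$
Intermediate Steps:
$M{\left(-19 \right)} - -97280 = \left(4 + \left(-19\right)^{2}\right) - -97280 = \left(4 + 361\right) + 97280 = 365 + 97280 = 97645$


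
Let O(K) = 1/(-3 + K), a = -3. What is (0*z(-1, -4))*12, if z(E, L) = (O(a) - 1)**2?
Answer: 0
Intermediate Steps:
z(E, L) = 49/36 (z(E, L) = (1/(-3 - 3) - 1)**2 = (1/(-6) - 1)**2 = (-1/6 - 1)**2 = (-7/6)**2 = 49/36)
(0*z(-1, -4))*12 = (0*(49/36))*12 = 0*12 = 0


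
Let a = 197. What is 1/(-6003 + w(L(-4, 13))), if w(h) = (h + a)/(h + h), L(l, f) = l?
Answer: -8/48217 ≈ -0.00016592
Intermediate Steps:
w(h) = (197 + h)/(2*h) (w(h) = (h + 197)/(h + h) = (197 + h)/((2*h)) = (197 + h)*(1/(2*h)) = (197 + h)/(2*h))
1/(-6003 + w(L(-4, 13))) = 1/(-6003 + (½)*(197 - 4)/(-4)) = 1/(-6003 + (½)*(-¼)*193) = 1/(-6003 - 193/8) = 1/(-48217/8) = -8/48217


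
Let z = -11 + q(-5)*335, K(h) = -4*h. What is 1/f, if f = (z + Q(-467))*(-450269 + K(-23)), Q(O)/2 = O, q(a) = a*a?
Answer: -1/3344815110 ≈ -2.9897e-10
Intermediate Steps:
q(a) = a**2
Q(O) = 2*O
z = 8364 (z = -11 + (-5)**2*335 = -11 + 25*335 = -11 + 8375 = 8364)
f = -3344815110 (f = (8364 + 2*(-467))*(-450269 - 4*(-23)) = (8364 - 934)*(-450269 + 92) = 7430*(-450177) = -3344815110)
1/f = 1/(-3344815110) = -1/3344815110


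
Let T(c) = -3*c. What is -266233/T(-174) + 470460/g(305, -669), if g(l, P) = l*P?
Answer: -3637939507/7100766 ≈ -512.33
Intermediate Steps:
g(l, P) = P*l
-266233/T(-174) + 470460/g(305, -669) = -266233/((-3*(-174))) + 470460/((-669*305)) = -266233/522 + 470460/(-204045) = -266233*1/522 + 470460*(-1/204045) = -266233/522 - 31364/13603 = -3637939507/7100766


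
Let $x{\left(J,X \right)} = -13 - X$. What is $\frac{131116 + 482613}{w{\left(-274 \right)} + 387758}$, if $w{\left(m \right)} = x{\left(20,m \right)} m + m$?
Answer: $\frac{613729}{315970} \approx 1.9424$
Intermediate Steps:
$w{\left(m \right)} = m + m \left(-13 - m\right)$ ($w{\left(m \right)} = \left(-13 - m\right) m + m = m \left(-13 - m\right) + m = m + m \left(-13 - m\right)$)
$\frac{131116 + 482613}{w{\left(-274 \right)} + 387758} = \frac{131116 + 482613}{\left(-1\right) \left(-274\right) \left(12 - 274\right) + 387758} = \frac{613729}{\left(-1\right) \left(-274\right) \left(-262\right) + 387758} = \frac{613729}{-71788 + 387758} = \frac{613729}{315970}$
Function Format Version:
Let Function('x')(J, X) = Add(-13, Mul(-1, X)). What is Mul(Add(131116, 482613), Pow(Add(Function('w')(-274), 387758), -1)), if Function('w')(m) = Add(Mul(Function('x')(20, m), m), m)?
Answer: Rational(613729, 315970) ≈ 1.9424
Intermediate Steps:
Function('w')(m) = Add(m, Mul(m, Add(-13, Mul(-1, m)))) (Function('w')(m) = Add(Mul(Add(-13, Mul(-1, m)), m), m) = Add(Mul(m, Add(-13, Mul(-1, m))), m) = Add(m, Mul(m, Add(-13, Mul(-1, m)))))
Mul(Add(131116, 482613), Pow(Add(Function('w')(-274), 387758), -1)) = Mul(Add(131116, 482613), Pow(Add(Mul(-1, -274, Add(12, -274)), 387758), -1)) = Mul(613729, Pow(Add(Mul(-1, -274, -262), 387758), -1)) = Mul(613729, Pow(Add(-71788, 387758), -1)) = Mul(613729, Pow(315970, -1)) = Mul(613729, Rational(1, 315970)) = Rational(613729, 315970)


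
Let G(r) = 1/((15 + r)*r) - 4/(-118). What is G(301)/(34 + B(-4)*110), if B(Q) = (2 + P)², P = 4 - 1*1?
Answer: 190291/15623373696 ≈ 1.2180e-5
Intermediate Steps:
P = 3 (P = 4 - 1 = 3)
B(Q) = 25 (B(Q) = (2 + 3)² = 5² = 25)
G(r) = 2/59 + 1/(r*(15 + r)) (G(r) = 1/(r*(15 + r)) - 4*(-1/118) = 1/(r*(15 + r)) + 2/59 = 2/59 + 1/(r*(15 + r)))
G(301)/(34 + B(-4)*110) = ((1/59)*(59 + 2*301² + 30*301)/(301*(15 + 301)))/(34 + 25*110) = ((1/59)*(1/301)*(59 + 2*90601 + 9030)/316)/(34 + 2750) = ((1/59)*(1/301)*(1/316)*(59 + 181202 + 9030))/2784 = ((1/59)*(1/301)*(1/316)*190291)*(1/2784) = (190291/5611844)*(1/2784) = 190291/15623373696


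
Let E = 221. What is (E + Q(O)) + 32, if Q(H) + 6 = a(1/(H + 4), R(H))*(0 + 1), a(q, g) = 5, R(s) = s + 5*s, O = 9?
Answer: 252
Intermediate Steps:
R(s) = 6*s
Q(H) = -1 (Q(H) = -6 + 5*(0 + 1) = -6 + 5*1 = -6 + 5 = -1)
(E + Q(O)) + 32 = (221 - 1) + 32 = 220 + 32 = 252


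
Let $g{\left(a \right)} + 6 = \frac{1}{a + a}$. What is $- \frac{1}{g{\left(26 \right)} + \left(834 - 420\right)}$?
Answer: $- \frac{52}{21217} \approx -0.0024509$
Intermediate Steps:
$g{\left(a \right)} = -6 + \frac{1}{2 a}$ ($g{\left(a \right)} = -6 + \frac{1}{a + a} = -6 + \frac{1}{2 a}$)
$- \frac{1}{g{\left(26 \right)} + \left(834 - 420\right)} = - \frac{1}{\left(-6 + \frac{1}{2 \cdot 26}\right) + \left(834 - 420\right)} = - \frac{1}{\left(-6 + \frac{1}{2} \cdot \frac{1}{26}\right) + 414} = - \frac{1}{\left(-6 + \frac{1}{52}\right) + 414} = - \frac{1}{- \frac{311}{52} + 414} = - \frac{1}{\frac{21217}{52}} = \left(-1\right) \frac{52}{21217} = - \frac{52}{21217}$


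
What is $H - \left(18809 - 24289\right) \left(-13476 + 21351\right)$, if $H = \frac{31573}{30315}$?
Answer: $\frac{1308243856573}{30315} \approx 4.3155 \cdot 10^{7}$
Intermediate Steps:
$H = \frac{31573}{30315}$ ($H = 31573 \cdot \frac{1}{30315} = \frac{31573}{30315} \approx 1.0415$)
$H - \left(18809 - 24289\right) \left(-13476 + 21351\right) = \frac{31573}{30315} - \left(18809 - 24289\right) \left(-13476 + 21351\right) = \frac{31573}{30315} - \left(-5480\right) 7875 = \frac{31573}{30315} - -43155000 = \frac{31573}{30315} + 43155000 = \frac{1308243856573}{30315}$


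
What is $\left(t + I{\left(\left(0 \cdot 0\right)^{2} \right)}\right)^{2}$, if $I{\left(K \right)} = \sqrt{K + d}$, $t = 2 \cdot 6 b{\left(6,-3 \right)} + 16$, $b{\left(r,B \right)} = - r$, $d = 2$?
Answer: $\left(56 - \sqrt{2}\right)^{2} \approx 2979.6$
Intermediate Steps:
$t = -56$ ($t = 2 \cdot 6 \left(\left(-1\right) 6\right) + 16 = 12 \left(-6\right) + 16 = -72 + 16 = -56$)
$I{\left(K \right)} = \sqrt{2 + K}$ ($I{\left(K \right)} = \sqrt{K + 2} = \sqrt{2 + K}$)
$\left(t + I{\left(\left(0 \cdot 0\right)^{2} \right)}\right)^{2} = \left(-56 + \sqrt{2 + \left(0 \cdot 0\right)^{2}}\right)^{2} = \left(-56 + \sqrt{2 + 0^{2}}\right)^{2} = \left(-56 + \sqrt{2 + 0}\right)^{2} = \left(-56 + \sqrt{2}\right)^{2}$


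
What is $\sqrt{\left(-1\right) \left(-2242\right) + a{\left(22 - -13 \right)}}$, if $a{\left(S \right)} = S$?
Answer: $3 \sqrt{253} \approx 47.718$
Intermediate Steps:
$\sqrt{\left(-1\right) \left(-2242\right) + a{\left(22 - -13 \right)}} = \sqrt{\left(-1\right) \left(-2242\right) + \left(22 - -13\right)} = \sqrt{2242 + \left(22 + 13\right)} = \sqrt{2242 + 35} = \sqrt{2277} = 3 \sqrt{253}$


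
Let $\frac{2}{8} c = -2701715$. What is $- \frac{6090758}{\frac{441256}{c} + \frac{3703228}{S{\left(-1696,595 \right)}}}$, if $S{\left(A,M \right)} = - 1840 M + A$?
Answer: $\frac{4510845357530776280}{2531506373941} \approx 1.7819 \cdot 10^{6}$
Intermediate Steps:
$S{\left(A,M \right)} = A - 1840 M$
$c = -10806860$ ($c = 4 \left(-2701715\right) = -10806860$)
$- \frac{6090758}{\frac{441256}{c} + \frac{3703228}{S{\left(-1696,595 \right)}}} = - \frac{6090758}{\frac{441256}{-10806860} + \frac{3703228}{-1696 - 1094800}} = - \frac{6090758}{441256 \left(- \frac{1}{10806860}\right) + \frac{3703228}{-1696 - 1094800}} = - \frac{6090758}{- \frac{110314}{2701715} + \frac{3703228}{-1096496}} = - \frac{6090758}{- \frac{110314}{2701715} + 3703228 \left(- \frac{1}{1096496}\right)} = - \frac{6090758}{- \frac{110314}{2701715} - \frac{925807}{274124}} = - \frac{6090758}{- \frac{2531506373941}{740604922660}} = \left(-6090758\right) \left(- \frac{740604922660}{2531506373941}\right) = \frac{4510845357530776280}{2531506373941}$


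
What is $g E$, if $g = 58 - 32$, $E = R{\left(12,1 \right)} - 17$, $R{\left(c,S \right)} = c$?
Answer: $-130$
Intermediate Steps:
$E = -5$ ($E = 12 - 17 = -5$)
$g = 26$ ($g = 58 - 32 = 26$)
$g E = 26 \left(-5\right) = -130$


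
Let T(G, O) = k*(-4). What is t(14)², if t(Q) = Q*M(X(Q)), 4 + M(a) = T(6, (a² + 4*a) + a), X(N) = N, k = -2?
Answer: 3136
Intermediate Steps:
T(G, O) = 8 (T(G, O) = -2*(-4) = 8)
M(a) = 4 (M(a) = -4 + 8 = 4)
t(Q) = 4*Q (t(Q) = Q*4 = 4*Q)
t(14)² = (4*14)² = 56² = 3136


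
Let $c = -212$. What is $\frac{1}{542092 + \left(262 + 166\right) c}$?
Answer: $\frac{1}{451356} \approx 2.2155 \cdot 10^{-6}$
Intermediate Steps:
$\frac{1}{542092 + \left(262 + 166\right) c} = \frac{1}{542092 + \left(262 + 166\right) \left(-212\right)} = \frac{1}{542092 + 428 \left(-212\right)} = \frac{1}{542092 - 90736} = \frac{1}{451356}$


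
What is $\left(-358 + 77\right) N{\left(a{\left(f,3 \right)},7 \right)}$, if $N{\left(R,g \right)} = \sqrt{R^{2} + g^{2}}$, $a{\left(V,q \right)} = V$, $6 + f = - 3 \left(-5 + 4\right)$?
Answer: $- 281 \sqrt{58} \approx -2140.0$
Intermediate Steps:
$f = -3$ ($f = -6 - 3 \left(-5 + 4\right) = -6 - -3 = -6 + 3 = -3$)
$\left(-358 + 77\right) N{\left(a{\left(f,3 \right)},7 \right)} = \left(-358 + 77\right) \sqrt{\left(-3\right)^{2} + 7^{2}} = - 281 \sqrt{9 + 49} = - 281 \sqrt{58}$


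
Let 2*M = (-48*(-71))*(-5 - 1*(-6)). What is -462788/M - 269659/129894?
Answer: -1261935071/4611237 ≈ -273.67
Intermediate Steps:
M = 1704 (M = ((-48*(-71))*(-5 - 1*(-6)))/2 = (3408*(-5 + 6))/2 = (3408*1)/2 = (½)*3408 = 1704)
-462788/M - 269659/129894 = -462788/1704 - 269659/129894 = -462788*1/1704 - 269659*1/129894 = -115697/426 - 269659/129894 = -1261935071/4611237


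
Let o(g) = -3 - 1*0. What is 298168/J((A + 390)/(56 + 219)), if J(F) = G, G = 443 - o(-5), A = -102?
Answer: 149084/223 ≈ 668.54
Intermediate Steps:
o(g) = -3 (o(g) = -3 + 0 = -3)
G = 446 (G = 443 - 1*(-3) = 443 + 3 = 446)
J(F) = 446
298168/J((A + 390)/(56 + 219)) = 298168/446 = 298168*(1/446) = 149084/223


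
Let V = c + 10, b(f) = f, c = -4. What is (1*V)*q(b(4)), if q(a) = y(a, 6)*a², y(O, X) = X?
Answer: 576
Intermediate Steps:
V = 6 (V = -4 + 10 = 6)
q(a) = 6*a²
(1*V)*q(b(4)) = (1*6)*(6*4²) = 6*(6*16) = 6*96 = 576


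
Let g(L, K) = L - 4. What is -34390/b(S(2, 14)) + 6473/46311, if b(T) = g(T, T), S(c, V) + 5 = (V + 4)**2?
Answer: -106039753/972531 ≈ -109.03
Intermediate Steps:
g(L, K) = -4 + L
S(c, V) = -5 + (4 + V)**2 (S(c, V) = -5 + (V + 4)**2 = -5 + (4 + V)**2)
b(T) = -4 + T
-34390/b(S(2, 14)) + 6473/46311 = -34390/(-4 + (-5 + (4 + 14)**2)) + 6473/46311 = -34390/(-4 + (-5 + 18**2)) + 6473*(1/46311) = -34390/(-4 + (-5 + 324)) + 6473/46311 = -34390/(-4 + 319) + 6473/46311 = -34390/315 + 6473/46311 = -34390*1/315 + 6473/46311 = -6878/63 + 6473/46311 = -106039753/972531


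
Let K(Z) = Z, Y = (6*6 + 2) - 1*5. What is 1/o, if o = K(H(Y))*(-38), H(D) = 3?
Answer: -1/114 ≈ -0.0087719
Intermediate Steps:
Y = 33 (Y = (36 + 2) - 5 = 38 - 5 = 33)
o = -114 (o = 3*(-38) = -114)
1/o = 1/(-114) = -1/114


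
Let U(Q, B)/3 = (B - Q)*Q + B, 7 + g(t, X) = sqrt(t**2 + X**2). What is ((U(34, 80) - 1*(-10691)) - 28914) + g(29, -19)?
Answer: -13298 + sqrt(1202) ≈ -13263.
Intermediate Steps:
g(t, X) = -7 + sqrt(X**2 + t**2) (g(t, X) = -7 + sqrt(t**2 + X**2) = -7 + sqrt(X**2 + t**2))
U(Q, B) = 3*B + 3*Q*(B - Q) (U(Q, B) = 3*((B - Q)*Q + B) = 3*(Q*(B - Q) + B) = 3*(B + Q*(B - Q)) = 3*B + 3*Q*(B - Q))
((U(34, 80) - 1*(-10691)) - 28914) + g(29, -19) = (((-3*34**2 + 3*80 + 3*80*34) - 1*(-10691)) - 28914) + (-7 + sqrt((-19)**2 + 29**2)) = (((-3*1156 + 240 + 8160) + 10691) - 28914) + (-7 + sqrt(361 + 841)) = (((-3468 + 240 + 8160) + 10691) - 28914) + (-7 + sqrt(1202)) = ((4932 + 10691) - 28914) + (-7 + sqrt(1202)) = (15623 - 28914) + (-7 + sqrt(1202)) = -13291 + (-7 + sqrt(1202)) = -13298 + sqrt(1202)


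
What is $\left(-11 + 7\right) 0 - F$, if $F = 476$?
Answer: $-476$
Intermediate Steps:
$\left(-11 + 7\right) 0 - F = \left(-11 + 7\right) 0 - 476 = \left(-4\right) 0 - 476 = 0 - 476 = -476$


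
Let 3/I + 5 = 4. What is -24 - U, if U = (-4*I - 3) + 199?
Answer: -232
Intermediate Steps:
I = -3 (I = 3/(-5 + 4) = 3/(-1) = 3*(-1) = -3)
U = 208 (U = (-4*(-3) - 3) + 199 = (12 - 3) + 199 = 9 + 199 = 208)
-24 - U = -24 - 1*208 = -24 - 208 = -232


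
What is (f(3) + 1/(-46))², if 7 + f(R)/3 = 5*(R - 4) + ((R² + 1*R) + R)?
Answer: 170569/2116 ≈ 80.609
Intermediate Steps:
f(R) = -81 + 3*R² + 21*R (f(R) = -21 + 3*(5*(R - 4) + ((R² + 1*R) + R)) = -21 + 3*(5*(-4 + R) + ((R² + R) + R)) = -21 + 3*((-20 + 5*R) + ((R + R²) + R)) = -21 + 3*((-20 + 5*R) + (R² + 2*R)) = -21 + 3*(-20 + R² + 7*R) = -21 + (-60 + 3*R² + 21*R) = -81 + 3*R² + 21*R)
(f(3) + 1/(-46))² = ((-81 + 3*3² + 21*3) + 1/(-46))² = ((-81 + 3*9 + 63) - 1/46)² = ((-81 + 27 + 63) - 1/46)² = (9 - 1/46)² = (413/46)² = 170569/2116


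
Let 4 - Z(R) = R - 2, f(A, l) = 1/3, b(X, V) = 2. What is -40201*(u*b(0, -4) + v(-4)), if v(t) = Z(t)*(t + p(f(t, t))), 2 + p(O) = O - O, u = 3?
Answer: 2170854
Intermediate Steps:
f(A, l) = ⅓
p(O) = -2 (p(O) = -2 + (O - O) = -2 + 0 = -2)
Z(R) = 6 - R (Z(R) = 4 - (R - 2) = 4 - (-2 + R) = 4 + (2 - R) = 6 - R)
v(t) = (-2 + t)*(6 - t) (v(t) = (6 - t)*(t - 2) = (6 - t)*(-2 + t) = (-2 + t)*(6 - t))
-40201*(u*b(0, -4) + v(-4)) = -40201*(3*2 - (-6 - 4)*(-2 - 4)) = -40201*(6 - 1*(-10)*(-6)) = -40201*(6 - 60) = -40201*(-54) = 2170854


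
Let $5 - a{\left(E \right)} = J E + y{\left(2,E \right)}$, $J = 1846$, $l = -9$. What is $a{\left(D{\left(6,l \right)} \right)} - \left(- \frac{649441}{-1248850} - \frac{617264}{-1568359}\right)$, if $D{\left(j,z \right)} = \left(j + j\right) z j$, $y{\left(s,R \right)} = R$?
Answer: $\frac{10512216089989697}{8783162050} \approx 1.1969 \cdot 10^{6}$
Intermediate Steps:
$D{\left(j,z \right)} = 2 z j^{2}$ ($D{\left(j,z \right)} = 2 j z j = 2 z j^{2}$)
$a{\left(E \right)} = 5 - 1847 E$ ($a{\left(E \right)} = 5 - \left(1846 E + E\right) = 5 - 1847 E$)
$a{\left(D{\left(6,l \right)} \right)} - \left(- \frac{649441}{-1248850} - \frac{617264}{-1568359}\right) = \left(5 - 1847 \cdot 2 \left(-9\right) 6^{2}\right) - \left(- \frac{649441}{-1248850} - \frac{617264}{-1568359}\right) = \left(5 - 1847 \cdot 2 \left(-9\right) 36\right) - \left(\left(-649441\right) \left(- \frac{1}{1248850}\right) - - \frac{2768}{7033}\right) = \left(5 - -1196856\right) - \left(\frac{649441}{1248850} + \frac{2768}{7033}\right) = \left(5 + 1196856\right) - \frac{8024335353}{8783162050} = 1196861 - \frac{8024335353}{8783162050} = \frac{10512216089989697}{8783162050}$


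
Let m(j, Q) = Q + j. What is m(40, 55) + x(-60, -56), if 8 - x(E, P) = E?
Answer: 163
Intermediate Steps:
x(E, P) = 8 - E
m(40, 55) + x(-60, -56) = (55 + 40) + (8 - 1*(-60)) = 95 + (8 + 60) = 95 + 68 = 163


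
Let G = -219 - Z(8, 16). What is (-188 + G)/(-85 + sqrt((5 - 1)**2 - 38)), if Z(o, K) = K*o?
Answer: 45475/7247 + 535*I*sqrt(22)/7247 ≈ 6.275 + 0.34626*I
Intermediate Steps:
G = -347 (G = -219 - 16*8 = -219 - 1*128 = -219 - 128 = -347)
(-188 + G)/(-85 + sqrt((5 - 1)**2 - 38)) = (-188 - 347)/(-85 + sqrt((5 - 1)**2 - 38)) = -535/(-85 + sqrt(4**2 - 38)) = -535/(-85 + sqrt(16 - 38)) = -535/(-85 + sqrt(-22)) = -535/(-85 + I*sqrt(22))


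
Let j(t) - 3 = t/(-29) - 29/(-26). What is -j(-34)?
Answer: -3987/754 ≈ -5.2878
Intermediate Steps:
j(t) = 107/26 - t/29 (j(t) = 3 + (t/(-29) - 29/(-26)) = 3 + (t*(-1/29) - 29*(-1/26)) = 3 + (-t/29 + 29/26) = 3 + (29/26 - t/29) = 107/26 - t/29)
-j(-34) = -(107/26 - 1/29*(-34)) = -(107/26 + 34/29) = -1*3987/754 = -3987/754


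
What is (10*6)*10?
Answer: 600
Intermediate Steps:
(10*6)*10 = 60*10 = 600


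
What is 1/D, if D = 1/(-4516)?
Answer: -4516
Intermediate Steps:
D = -1/4516 ≈ -0.00022143
1/D = 1/(-1/4516) = -4516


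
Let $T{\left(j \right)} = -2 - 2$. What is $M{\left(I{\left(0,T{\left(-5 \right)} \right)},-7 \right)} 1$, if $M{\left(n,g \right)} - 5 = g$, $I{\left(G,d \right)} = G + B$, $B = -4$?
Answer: $-2$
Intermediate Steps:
$T{\left(j \right)} = -4$
$I{\left(G,d \right)} = -4 + G$ ($I{\left(G,d \right)} = G - 4 = -4 + G$)
$M{\left(n,g \right)} = 5 + g$
$M{\left(I{\left(0,T{\left(-5 \right)} \right)},-7 \right)} 1 = \left(5 - 7\right) 1 = \left(-2\right) 1 = -2$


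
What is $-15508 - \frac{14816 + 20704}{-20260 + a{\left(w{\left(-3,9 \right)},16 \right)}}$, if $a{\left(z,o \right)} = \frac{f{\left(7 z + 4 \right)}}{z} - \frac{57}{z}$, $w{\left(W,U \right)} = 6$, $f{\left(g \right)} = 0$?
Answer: $- \frac{209535924}{13513} \approx -15506.0$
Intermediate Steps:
$a{\left(z,o \right)} = - \frac{57}{z}$ ($a{\left(z,o \right)} = \frac{0}{z} - \frac{57}{z} = 0 - \frac{57}{z} = - \frac{57}{z}$)
$-15508 - \frac{14816 + 20704}{-20260 + a{\left(w{\left(-3,9 \right)},16 \right)}} = -15508 - \frac{14816 + 20704}{-20260 - \frac{57}{6}} = -15508 - \frac{35520}{-20260 - \frac{19}{2}} = -15508 - \frac{35520}{- \frac{40539}{2}} = -15508 - 35520 \left(- \frac{2}{40539}\right) = -15508 - - \frac{23680}{13513} = -15508 + \frac{23680}{13513} = - \frac{209535924}{13513}$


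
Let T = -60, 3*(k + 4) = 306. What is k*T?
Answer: -5880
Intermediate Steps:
k = 98 (k = -4 + (⅓)*306 = -4 + 102 = 98)
k*T = 98*(-60) = -5880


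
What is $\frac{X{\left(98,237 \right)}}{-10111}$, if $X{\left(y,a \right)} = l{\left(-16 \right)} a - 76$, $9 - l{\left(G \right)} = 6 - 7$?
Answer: $- \frac{2294}{10111} \approx -0.22688$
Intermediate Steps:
$l{\left(G \right)} = 10$ ($l{\left(G \right)} = 9 - \left(6 - 7\right) = 9 - -1 = 9 + 1 = 10$)
$X{\left(y,a \right)} = -76 + 10 a$ ($X{\left(y,a \right)} = 10 a - 76 = -76 + 10 a$)
$\frac{X{\left(98,237 \right)}}{-10111} = \frac{-76 + 10 \cdot 237}{-10111} = \left(-76 + 2370\right) \left(- \frac{1}{10111}\right) = 2294 \left(- \frac{1}{10111}\right) = - \frac{2294}{10111}$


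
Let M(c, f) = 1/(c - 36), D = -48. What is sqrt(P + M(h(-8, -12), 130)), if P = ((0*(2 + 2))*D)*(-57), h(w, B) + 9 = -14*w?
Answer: sqrt(67)/67 ≈ 0.12217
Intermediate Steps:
h(w, B) = -9 - 14*w
M(c, f) = 1/(-36 + c)
P = 0 (P = ((0*(2 + 2))*(-48))*(-57) = ((0*4)*(-48))*(-57) = (0*(-48))*(-57) = 0*(-57) = 0)
sqrt(P + M(h(-8, -12), 130)) = sqrt(0 + 1/(-36 + (-9 - 14*(-8)))) = sqrt(0 + 1/(-36 + (-9 + 112))) = sqrt(0 + 1/(-36 + 103)) = sqrt(0 + 1/67) = sqrt(1/67) = sqrt(67)/67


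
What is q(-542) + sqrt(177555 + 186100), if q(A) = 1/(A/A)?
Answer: 1 + sqrt(363655) ≈ 604.04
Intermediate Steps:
q(A) = 1 (q(A) = 1/1 = 1)
q(-542) + sqrt(177555 + 186100) = 1 + sqrt(177555 + 186100) = 1 + sqrt(363655)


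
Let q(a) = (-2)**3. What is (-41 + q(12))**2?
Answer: 2401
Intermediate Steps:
q(a) = -8
(-41 + q(12))**2 = (-41 - 8)**2 = (-49)**2 = 2401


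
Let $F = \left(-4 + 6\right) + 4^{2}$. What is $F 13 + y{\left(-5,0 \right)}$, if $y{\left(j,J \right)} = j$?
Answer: $229$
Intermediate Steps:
$F = 18$ ($F = 2 + 16 = 18$)
$F 13 + y{\left(-5,0 \right)} = 18 \cdot 13 - 5 = 234 - 5 = 229$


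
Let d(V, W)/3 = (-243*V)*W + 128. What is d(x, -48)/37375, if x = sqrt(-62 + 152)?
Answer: 384/37375 + 104976*sqrt(10)/37375 ≈ 8.8922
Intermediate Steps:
x = 3*sqrt(10) (x = sqrt(90) = 3*sqrt(10) ≈ 9.4868)
d(V, W) = 384 - 729*V*W (d(V, W) = 3*((-243*V)*W + 128) = 3*(-243*V*W + 128) = 3*(128 - 243*V*W) = 384 - 729*V*W)
d(x, -48)/37375 = (384 - 729*3*sqrt(10)*(-48))/37375 = (384 + 104976*sqrt(10))*(1/37375) = 384/37375 + 104976*sqrt(10)/37375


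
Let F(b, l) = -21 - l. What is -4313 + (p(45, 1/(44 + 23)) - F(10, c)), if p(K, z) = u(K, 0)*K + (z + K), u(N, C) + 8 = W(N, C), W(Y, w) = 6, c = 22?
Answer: -289104/67 ≈ -4315.0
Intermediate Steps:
u(N, C) = -2 (u(N, C) = -8 + 6 = -2)
p(K, z) = z - K (p(K, z) = -2*K + (z + K) = -2*K + (K + z) = z - K)
-4313 + (p(45, 1/(44 + 23)) - F(10, c)) = -4313 + ((1/(44 + 23) - 1*45) - (-21 - 1*22)) = -4313 + ((1/67 - 45) - (-21 - 22)) = -4313 + ((1/67 - 45) - 1*(-43)) = -4313 + (-3014/67 + 43) = -4313 - 133/67 = -289104/67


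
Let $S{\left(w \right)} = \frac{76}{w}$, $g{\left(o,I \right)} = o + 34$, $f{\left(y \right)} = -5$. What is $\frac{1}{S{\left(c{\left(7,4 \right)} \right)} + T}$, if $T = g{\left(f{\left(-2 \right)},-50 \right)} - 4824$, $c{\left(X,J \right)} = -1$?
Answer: $- \frac{1}{4871} \approx -0.0002053$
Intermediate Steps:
$g{\left(o,I \right)} = 34 + o$
$T = -4795$ ($T = \left(34 - 5\right) - 4824 = 29 - 4824 = -4795$)
$\frac{1}{S{\left(c{\left(7,4 \right)} \right)} + T} = \frac{1}{\frac{76}{-1} - 4795} = \frac{1}{76 \left(-1\right) - 4795} = \frac{1}{-76 - 4795} = \frac{1}{-4871} = - \frac{1}{4871}$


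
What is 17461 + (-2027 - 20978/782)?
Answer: 354365/23 ≈ 15407.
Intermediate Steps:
17461 + (-2027 - 20978/782) = 17461 + (-2027 - 20978*1/782) = 17461 + (-2027 - 617/23) = 17461 - 47238/23 = 354365/23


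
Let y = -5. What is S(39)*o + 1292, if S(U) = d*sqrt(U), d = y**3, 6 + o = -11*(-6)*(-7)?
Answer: 1292 + 58500*sqrt(39) ≈ 3.6662e+5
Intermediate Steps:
o = -468 (o = -6 - 11*(-6)*(-7) = -6 + 66*(-7) = -6 - 462 = -468)
d = -125 (d = (-5)**3 = -125)
S(U) = -125*sqrt(U)
S(39)*o + 1292 = -125*sqrt(39)*(-468) + 1292 = 58500*sqrt(39) + 1292 = 1292 + 58500*sqrt(39)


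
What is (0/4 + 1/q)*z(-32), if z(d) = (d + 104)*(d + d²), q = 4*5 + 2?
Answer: 35712/11 ≈ 3246.5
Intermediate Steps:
q = 22 (q = 20 + 2 = 22)
z(d) = (104 + d)*(d + d²)
(0/4 + 1/q)*z(-32) = (0/4 + 1/22)*(-32*(104 + (-32)² + 105*(-32))) = (0*(¼) + 1*(1/22))*(-32*(104 + 1024 - 3360)) = (0 + 1/22)*(-32*(-2232)) = (1/22)*71424 = 35712/11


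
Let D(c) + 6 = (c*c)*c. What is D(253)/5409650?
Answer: 16194271/5409650 ≈ 2.9936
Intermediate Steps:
D(c) = -6 + c³ (D(c) = -6 + (c*c)*c = -6 + c²*c = -6 + c³)
D(253)/5409650 = (-6 + 253³)/5409650 = (-6 + 16194277)*(1/5409650) = 16194271*(1/5409650) = 16194271/5409650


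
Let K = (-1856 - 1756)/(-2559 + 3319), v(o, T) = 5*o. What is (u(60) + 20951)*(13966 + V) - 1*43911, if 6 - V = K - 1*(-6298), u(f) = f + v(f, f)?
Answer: 31083617403/190 ≈ 1.6360e+8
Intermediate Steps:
u(f) = 6*f (u(f) = f + 5*f = 6*f)
K = -903/190 (K = -3612/760 = -3612*1/760 = -903/190 ≈ -4.7526)
V = -1194577/190 (V = 6 - (-903/190 - 1*(-6298)) = 6 - (-903/190 + 6298) = 6 - 1*1195717/190 = 6 - 1195717/190 = -1194577/190 ≈ -6287.3)
(u(60) + 20951)*(13966 + V) - 1*43911 = (6*60 + 20951)*(13966 - 1194577/190) - 1*43911 = (360 + 20951)*(1458963/190) - 43911 = 21311*(1458963/190) - 43911 = 31091960493/190 - 43911 = 31083617403/190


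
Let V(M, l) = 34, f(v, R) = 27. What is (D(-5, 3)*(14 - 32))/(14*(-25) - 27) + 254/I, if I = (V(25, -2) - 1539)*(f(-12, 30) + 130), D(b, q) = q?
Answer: 12663632/89079445 ≈ 0.14216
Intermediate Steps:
I = -236285 (I = (34 - 1539)*(27 + 130) = -1505*157 = -236285)
(D(-5, 3)*(14 - 32))/(14*(-25) - 27) + 254/I = (3*(14 - 32))/(14*(-25) - 27) + 254/(-236285) = (3*(-18))/(-350 - 27) + 254*(-1/236285) = -54/(-377) - 254/236285 = -54*(-1/377) - 254/236285 = 54/377 - 254/236285 = 12663632/89079445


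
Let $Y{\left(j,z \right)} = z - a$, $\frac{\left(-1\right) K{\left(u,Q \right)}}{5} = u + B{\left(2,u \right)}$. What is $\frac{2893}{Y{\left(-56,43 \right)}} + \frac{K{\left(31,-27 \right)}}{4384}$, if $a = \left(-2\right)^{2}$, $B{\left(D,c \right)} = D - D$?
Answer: $\frac{12676867}{170976} \approx 74.144$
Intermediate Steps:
$B{\left(D,c \right)} = 0$
$a = 4$
$K{\left(u,Q \right)} = - 5 u$ ($K{\left(u,Q \right)} = - 5 \left(u + 0\right) = - 5 u$)
$Y{\left(j,z \right)} = -4 + z$ ($Y{\left(j,z \right)} = z - 4 = -4 + z$)
$\frac{2893}{Y{\left(-56,43 \right)}} + \frac{K{\left(31,-27 \right)}}{4384} = \frac{2893}{-4 + 43} + \frac{\left(-5\right) 31}{4384} = \frac{2893}{39} - \frac{155}{4384} = \frac{12676867}{170976}$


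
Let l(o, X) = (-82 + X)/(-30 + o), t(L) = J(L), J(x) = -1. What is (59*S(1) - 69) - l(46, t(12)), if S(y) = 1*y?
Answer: -77/16 ≈ -4.8125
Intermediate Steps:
t(L) = -1
S(y) = y
l(o, X) = (-82 + X)/(-30 + o)
(59*S(1) - 69) - l(46, t(12)) = (59*1 - 69) - (-82 - 1)/(-30 + 46) = (59 - 69) - (-83)/16 = -10 - (-83)/16 = -10 - 1*(-83/16) = -10 + 83/16 = -77/16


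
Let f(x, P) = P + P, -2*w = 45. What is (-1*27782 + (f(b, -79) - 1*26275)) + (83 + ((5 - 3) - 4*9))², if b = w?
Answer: -51814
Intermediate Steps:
w = -45/2 (w = -½*45 = -45/2 ≈ -22.500)
b = -45/2 ≈ -22.500
f(x, P) = 2*P
(-1*27782 + (f(b, -79) - 1*26275)) + (83 + ((5 - 3) - 4*9))² = (-1*27782 + (2*(-79) - 1*26275)) + (83 + ((5 - 3) - 4*9))² = (-27782 + (-158 - 26275)) + (83 + (2 - 36))² = (-27782 - 26433) + (83 - 34)² = -54215 + 49² = -54215 + 2401 = -51814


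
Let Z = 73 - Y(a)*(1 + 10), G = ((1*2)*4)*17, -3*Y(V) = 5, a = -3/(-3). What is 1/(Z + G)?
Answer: 3/682 ≈ 0.0043988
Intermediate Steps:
a = 1 (a = -3*(-1/3) = 1)
Y(V) = -5/3 (Y(V) = -1/3*5 = -5/3)
G = 136 (G = (2*4)*17 = 8*17 = 136)
Z = 274/3 (Z = 73 - (-5)*(1 + 10)/3 = 73 - (-5)*11/3 = 73 - 1*(-55/3) = 73 + 55/3 = 274/3 ≈ 91.333)
1/(Z + G) = 1/(274/3 + 136) = 1/(682/3) = 3/682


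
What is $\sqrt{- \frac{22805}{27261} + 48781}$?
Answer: $\frac{2 \sqrt{1006988048261}}{9087} \approx 220.86$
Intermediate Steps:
$\sqrt{- \frac{22805}{27261} + 48781} = \sqrt{\frac{1329796036}{27261}} = \frac{2 \sqrt{1006988048261}}{9087}$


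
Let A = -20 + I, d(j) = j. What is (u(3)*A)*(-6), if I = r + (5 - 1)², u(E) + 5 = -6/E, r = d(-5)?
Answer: -378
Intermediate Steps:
r = -5
u(E) = -5 - 6/E
I = 11 (I = -5 + (5 - 1)² = -5 + 4² = -5 + 16 = 11)
A = -9 (A = -20 + 11 = -9)
(u(3)*A)*(-6) = ((-5 - 6/3)*(-9))*(-6) = ((-5 - 6*⅓)*(-9))*(-6) = ((-5 - 2)*(-9))*(-6) = -7*(-9)*(-6) = 63*(-6) = -378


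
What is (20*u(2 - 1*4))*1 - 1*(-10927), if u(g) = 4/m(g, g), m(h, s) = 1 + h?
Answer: 10847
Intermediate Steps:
u(g) = 4/(1 + g)
(20*u(2 - 1*4))*1 - 1*(-10927) = (20*(4/(1 + (2 - 1*4))))*1 - 1*(-10927) = (20*(4/(1 + (2 - 4))))*1 + 10927 = (20*(4/(1 - 2)))*1 + 10927 = (20*(4/(-1)))*1 + 10927 = (20*(4*(-1)))*1 + 10927 = (20*(-4))*1 + 10927 = -80*1 + 10927 = -80 + 10927 = 10847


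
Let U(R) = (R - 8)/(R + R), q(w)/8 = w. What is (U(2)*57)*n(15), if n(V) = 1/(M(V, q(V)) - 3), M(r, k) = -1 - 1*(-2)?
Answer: 171/4 ≈ 42.750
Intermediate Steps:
q(w) = 8*w
M(r, k) = 1 (M(r, k) = -1 + 2 = 1)
U(R) = (-8 + R)/(2*R) (U(R) = (-8 + R)/((2*R)) = (-8 + R)*(1/(2*R)) = (-8 + R)/(2*R))
n(V) = -1/2 (n(V) = 1/(1 - 3) = 1/(-2) = -1/2)
(U(2)*57)*n(15) = (((1/2)*(-8 + 2)/2)*57)*(-1/2) = (((1/2)*(1/2)*(-6))*57)*(-1/2) = -3/2*57*(-1/2) = -171/2*(-1/2) = 171/4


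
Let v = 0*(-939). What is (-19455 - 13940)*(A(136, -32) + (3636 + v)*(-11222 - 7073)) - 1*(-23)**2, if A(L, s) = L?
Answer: 2221451562651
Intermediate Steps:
v = 0
(-19455 - 13940)*(A(136, -32) + (3636 + v)*(-11222 - 7073)) - 1*(-23)**2 = (-19455 - 13940)*(136 + (3636 + 0)*(-11222 - 7073)) - 1*(-23)**2 = -33395*(136 + 3636*(-18295)) - 1*529 = -33395*(136 - 66520620) - 529 = -33395*(-66520484) - 529 = 2221451563180 - 529 = 2221451562651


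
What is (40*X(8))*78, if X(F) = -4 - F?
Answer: -37440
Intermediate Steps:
(40*X(8))*78 = (40*(-4 - 1*8))*78 = (40*(-4 - 8))*78 = (40*(-12))*78 = -480*78 = -37440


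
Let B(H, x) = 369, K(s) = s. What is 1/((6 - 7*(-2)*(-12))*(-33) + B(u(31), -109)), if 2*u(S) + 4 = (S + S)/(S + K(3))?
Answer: 1/5715 ≈ 0.00017498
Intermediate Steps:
u(S) = -2 + S/(3 + S) (u(S) = -2 + ((S + S)/(S + 3))/2 = -2 + ((2*S)/(3 + S))/2 = -2 + (2*S/(3 + S))/2 = -2 + S/(3 + S))
1/((6 - 7*(-2)*(-12))*(-33) + B(u(31), -109)) = 1/((6 - 7*(-2)*(-12))*(-33) + 369) = 1/((6 + 14*(-12))*(-33) + 369) = 1/((6 - 168)*(-33) + 369) = 1/(-162*(-33) + 369) = 1/(5346 + 369) = 1/5715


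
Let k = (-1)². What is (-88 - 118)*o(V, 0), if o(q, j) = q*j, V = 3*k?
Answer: 0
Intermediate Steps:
k = 1
V = 3 (V = 3*1 = 3)
o(q, j) = j*q
(-88 - 118)*o(V, 0) = (-88 - 118)*(0*3) = -206*0 = 0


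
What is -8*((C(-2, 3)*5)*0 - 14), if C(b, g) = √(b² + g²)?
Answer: 112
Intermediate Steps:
-8*((C(-2, 3)*5)*0 - 14) = -8*((√((-2)² + 3²)*5)*0 - 14) = -8*((√(4 + 9)*5)*0 - 14) = -8*((√13*5)*0 - 14) = -8*((5*√13)*0 - 14) = -8*(0 - 14) = -8*(-14) = 112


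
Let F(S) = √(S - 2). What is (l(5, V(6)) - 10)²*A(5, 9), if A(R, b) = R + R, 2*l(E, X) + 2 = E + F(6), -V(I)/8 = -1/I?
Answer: 1125/2 ≈ 562.50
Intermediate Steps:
F(S) = √(-2 + S)
V(I) = 8/I (V(I) = -(-8)/I = 8/I)
l(E, X) = E/2 (l(E, X) = -1 + (E + √(-2 + 6))/2 = -1 + (E + √4)/2 = -1 + (E + 2)/2 = -1 + (2 + E)/2 = -1 + (1 + E/2) = E/2)
A(R, b) = 2*R
(l(5, V(6)) - 10)²*A(5, 9) = ((½)*5 - 10)²*(2*5) = (5/2 - 10)²*10 = (-15/2)²*10 = (225/4)*10 = 1125/2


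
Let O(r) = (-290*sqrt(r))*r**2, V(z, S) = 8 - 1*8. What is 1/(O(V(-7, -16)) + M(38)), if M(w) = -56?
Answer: -1/56 ≈ -0.017857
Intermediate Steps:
V(z, S) = 0 (V(z, S) = 8 - 8 = 0)
O(r) = -290*r**(5/2)
1/(O(V(-7, -16)) + M(38)) = 1/(-290*0**(5/2) - 56) = 1/(-290*0 - 56) = 1/(0 - 56) = 1/(-56) = -1/56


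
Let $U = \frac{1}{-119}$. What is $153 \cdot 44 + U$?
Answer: $\frac{801107}{119} \approx 6732.0$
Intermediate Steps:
$U = - \frac{1}{119} \approx -0.0084034$
$153 \cdot 44 + U = 153 \cdot 44 - \frac{1}{119} = 6732 - \frac{1}{119} = \frac{801107}{119}$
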